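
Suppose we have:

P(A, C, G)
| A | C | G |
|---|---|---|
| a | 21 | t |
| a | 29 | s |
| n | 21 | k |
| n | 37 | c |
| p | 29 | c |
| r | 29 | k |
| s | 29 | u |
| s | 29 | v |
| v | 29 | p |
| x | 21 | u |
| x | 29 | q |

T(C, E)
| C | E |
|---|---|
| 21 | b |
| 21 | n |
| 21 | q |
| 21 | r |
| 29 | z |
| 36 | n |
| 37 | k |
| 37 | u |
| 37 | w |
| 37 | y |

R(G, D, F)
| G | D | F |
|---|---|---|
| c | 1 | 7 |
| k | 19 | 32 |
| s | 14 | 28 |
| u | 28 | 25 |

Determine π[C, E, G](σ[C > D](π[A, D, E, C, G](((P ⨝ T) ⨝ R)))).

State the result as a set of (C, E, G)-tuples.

{(21, b, k), (21, n, k), (21, q, k), (21, r, k), (29, z, c), (29, z, k), (29, z, s), (29, z, u), (37, k, c), (37, u, c), (37, w, c), (37, y, c)}

Natural join on C: {(a, 21, t, b), (a, 21, t, n), (a, 21, t, q), (a, 21, t, r), (a, 29, s, z), (n, 21, k, b), (n, 21, k, n), (n, 21, k, q), (n, 21, k, r), (n, 37, c, k), (n, 37, c, u), (n, 37, c, w), (n, 37, c, y), (p, 29, c, z), (r, 29, k, z), (s, 29, u, z), (s, 29, v, z), (v, 29, p, z), (x, 21, u, b), (x, 21, u, n), (x, 21, u, q), (x, 21, u, r), (x, 29, q, z)}
Natural join on G: {(a, 29, s, z, 14, 28), (n, 21, k, b, 19, 32), (n, 21, k, n, 19, 32), (n, 21, k, q, 19, 32), (n, 21, k, r, 19, 32), (n, 37, c, k, 1, 7), (n, 37, c, u, 1, 7), (n, 37, c, w, 1, 7), (n, 37, c, y, 1, 7), (p, 29, c, z, 1, 7), (r, 29, k, z, 19, 32), (s, 29, u, z, 28, 25), (x, 21, u, b, 28, 25), (x, 21, u, n, 28, 25), (x, 21, u, q, 28, 25), (x, 21, u, r, 28, 25)}
π[A, D, E, C, G]: project onto (A, D, E, C, G) → {(a, 14, z, 29, s), (n, 1, k, 37, c), (n, 1, u, 37, c), (n, 1, w, 37, c), (n, 1, y, 37, c), (n, 19, b, 21, k), (n, 19, n, 21, k), (n, 19, q, 21, k), (n, 19, r, 21, k), (p, 1, z, 29, c), (r, 19, z, 29, k), (s, 28, z, 29, u), (x, 28, b, 21, u), (x, 28, n, 21, u), (x, 28, q, 21, u), (x, 28, r, 21, u)}
σ[C > D]: keep tuples satisfying C > D → {(a, 14, z, 29, s), (n, 1, k, 37, c), (n, 1, u, 37, c), (n, 1, w, 37, c), (n, 1, y, 37, c), (n, 19, b, 21, k), (n, 19, n, 21, k), (n, 19, q, 21, k), (n, 19, r, 21, k), (p, 1, z, 29, c), (r, 19, z, 29, k), (s, 28, z, 29, u)}
π[C, E, G]: project onto (C, E, G) → {(21, b, k), (21, n, k), (21, q, k), (21, r, k), (29, z, c), (29, z, k), (29, z, s), (29, z, u), (37, k, c), (37, u, c), (37, w, c), (37, y, c)}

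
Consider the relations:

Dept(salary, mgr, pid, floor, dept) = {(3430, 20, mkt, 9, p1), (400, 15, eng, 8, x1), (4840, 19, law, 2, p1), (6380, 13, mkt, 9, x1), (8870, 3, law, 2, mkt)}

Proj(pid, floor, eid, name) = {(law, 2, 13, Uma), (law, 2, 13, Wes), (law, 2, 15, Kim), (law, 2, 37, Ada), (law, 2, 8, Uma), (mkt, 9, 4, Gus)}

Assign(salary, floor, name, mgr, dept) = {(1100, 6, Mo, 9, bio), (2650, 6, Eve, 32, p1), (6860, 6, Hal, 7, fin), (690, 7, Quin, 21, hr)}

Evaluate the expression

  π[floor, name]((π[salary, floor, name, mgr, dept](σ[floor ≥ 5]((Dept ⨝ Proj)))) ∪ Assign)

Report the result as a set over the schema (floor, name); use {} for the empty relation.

{(6, Eve), (6, Hal), (6, Mo), (7, Quin), (9, Gus)}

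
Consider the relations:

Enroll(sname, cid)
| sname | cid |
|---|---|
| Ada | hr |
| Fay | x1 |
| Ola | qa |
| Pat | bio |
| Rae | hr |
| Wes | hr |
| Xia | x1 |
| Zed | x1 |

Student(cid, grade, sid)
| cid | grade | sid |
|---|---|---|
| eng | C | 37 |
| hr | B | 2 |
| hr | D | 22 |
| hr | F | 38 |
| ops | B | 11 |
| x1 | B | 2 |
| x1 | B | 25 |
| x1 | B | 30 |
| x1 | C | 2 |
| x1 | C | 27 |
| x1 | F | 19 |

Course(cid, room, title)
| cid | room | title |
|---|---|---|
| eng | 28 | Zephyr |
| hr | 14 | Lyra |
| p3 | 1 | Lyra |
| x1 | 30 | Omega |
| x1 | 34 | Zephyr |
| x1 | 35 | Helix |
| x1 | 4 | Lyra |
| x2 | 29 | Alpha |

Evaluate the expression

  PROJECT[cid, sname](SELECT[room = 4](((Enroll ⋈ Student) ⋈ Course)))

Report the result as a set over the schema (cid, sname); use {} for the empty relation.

{(x1, Fay), (x1, Xia), (x1, Zed)}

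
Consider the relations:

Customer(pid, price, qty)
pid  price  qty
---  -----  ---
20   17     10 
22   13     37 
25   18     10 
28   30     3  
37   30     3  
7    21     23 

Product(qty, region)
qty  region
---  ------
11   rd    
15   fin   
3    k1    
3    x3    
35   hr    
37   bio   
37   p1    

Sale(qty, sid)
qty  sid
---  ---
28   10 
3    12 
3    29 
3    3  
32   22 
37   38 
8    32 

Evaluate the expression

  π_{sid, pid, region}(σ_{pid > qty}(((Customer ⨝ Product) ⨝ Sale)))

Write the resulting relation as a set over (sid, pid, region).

{(12, 28, k1), (12, 28, x3), (12, 37, k1), (12, 37, x3), (29, 28, k1), (29, 28, x3), (29, 37, k1), (29, 37, x3), (3, 28, k1), (3, 28, x3), (3, 37, k1), (3, 37, x3)}

Joining Customer and Product on qty yields {(22, 13, 37, bio), (22, 13, 37, p1), (28, 30, 3, k1), (28, 30, 3, x3), (37, 30, 3, k1), (37, 30, 3, x3)}.
Joining (Customer ⨝ Product) and Sale on qty yields {(22, 13, 37, bio, 38), (22, 13, 37, p1, 38), (28, 30, 3, k1, 12), (28, 30, 3, k1, 29), (28, 30, 3, k1, 3), (28, 30, 3, x3, 12), (28, 30, 3, x3, 29), (28, 30, 3, x3, 3), (37, 30, 3, k1, 12), (37, 30, 3, k1, 29), (37, 30, 3, k1, 3), (37, 30, 3, x3, 12), (37, 30, 3, x3, 29), (37, 30, 3, x3, 3)}.
Apply σ_{pid > qty}; surviving tuples: {(28, 30, 3, k1, 12), (28, 30, 3, k1, 29), (28, 30, 3, k1, 3), (28, 30, 3, x3, 12), (28, 30, 3, x3, 29), (28, 30, 3, x3, 3), (37, 30, 3, k1, 12), (37, 30, 3, k1, 29), (37, 30, 3, k1, 3), (37, 30, 3, x3, 12), (37, 30, 3, x3, 29), (37, 30, 3, x3, 3)}
π_{sid, pid, region} gives {(12, 28, k1), (12, 28, x3), (12, 37, k1), (12, 37, x3), (29, 28, k1), (29, 28, x3), (29, 37, k1), (29, 37, x3), (3, 28, k1), (3, 28, x3), (3, 37, k1), (3, 37, x3)}.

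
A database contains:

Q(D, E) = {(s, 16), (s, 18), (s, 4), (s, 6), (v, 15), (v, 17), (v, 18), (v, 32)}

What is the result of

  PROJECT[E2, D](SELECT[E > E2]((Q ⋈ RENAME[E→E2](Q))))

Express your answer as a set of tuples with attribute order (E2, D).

{(15, v), (16, s), (17, v), (18, v), (4, s), (6, s)}

ρ[E→E2]: schema becomes (D, E2); tuples unchanged.
Q ⋈ RENAME[E→E2](Q) (natural join on D): {(s, 16, 16), (s, 16, 18), (s, 16, 4), (s, 16, 6), (s, 18, 16), (s, 18, 18), (s, 18, 4), (s, 18, 6), (s, 4, 16), (s, 4, 18), (s, 4, 4), (s, 4, 6), (s, 6, 16), (s, 6, 18), (s, 6, 4), (s, 6, 6), (v, 15, 15), (v, 15, 17), (v, 15, 18), (v, 15, 32), (v, 17, 15), (v, 17, 17), (v, 17, 18), (v, 17, 32), (v, 18, 15), (v, 18, 17), (v, 18, 18), (v, 18, 32), (v, 32, 15), (v, 32, 17), (v, 32, 18), (v, 32, 32)}
Apply σ_{E > E2}; surviving tuples: {(s, 16, 4), (s, 16, 6), (s, 18, 16), (s, 18, 4), (s, 18, 6), (s, 6, 4), (v, 17, 15), (v, 18, 15), (v, 18, 17), (v, 32, 15), (v, 32, 17), (v, 32, 18)}
π[E2, D]: project onto (E2, D) (6 duplicate(s) eliminated) → {(15, v), (16, s), (17, v), (18, v), (4, s), (6, s)}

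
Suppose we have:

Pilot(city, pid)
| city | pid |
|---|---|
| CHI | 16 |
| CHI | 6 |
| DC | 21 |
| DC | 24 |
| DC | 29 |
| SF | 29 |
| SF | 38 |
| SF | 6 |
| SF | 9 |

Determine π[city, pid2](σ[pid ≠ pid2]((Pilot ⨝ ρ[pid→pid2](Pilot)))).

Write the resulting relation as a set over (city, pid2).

ρ[pid→pid2]: schema becomes (city, pid2); tuples unchanged.
Pilot ⋈ ρ[pid→pid2](Pilot) (natural join on city): {(CHI, 16, 16), (CHI, 16, 6), (CHI, 6, 16), (CHI, 6, 6), (DC, 21, 21), (DC, 21, 24), (DC, 21, 29), (DC, 24, 21), (DC, 24, 24), (DC, 24, 29), (DC, 29, 21), (DC, 29, 24), (DC, 29, 29), (SF, 29, 29), (SF, 29, 38), (SF, 29, 6), (SF, 29, 9), (SF, 38, 29), (SF, 38, 38), (SF, 38, 6), (SF, 38, 9), (SF, 6, 29), (SF, 6, 38), (SF, 6, 6), (SF, 6, 9), (SF, 9, 29), (SF, 9, 38), (SF, 9, 6), (SF, 9, 9)}
Apply σ_{pid ≠ pid2}; surviving tuples: {(CHI, 16, 6), (CHI, 6, 16), (DC, 21, 24), (DC, 21, 29), (DC, 24, 21), (DC, 24, 29), (DC, 29, 21), (DC, 29, 24), (SF, 29, 38), (SF, 29, 6), (SF, 29, 9), (SF, 38, 29), (SF, 38, 6), (SF, 38, 9), (SF, 6, 29), (SF, 6, 38), (SF, 6, 9), (SF, 9, 29), (SF, 9, 38), (SF, 9, 6)}
π_{city, pid2} gives {(CHI, 16), (CHI, 6), (DC, 21), (DC, 24), (DC, 29), (SF, 29), (SF, 38), (SF, 6), (SF, 9)} (11 duplicate(s) eliminated).

{(CHI, 16), (CHI, 6), (DC, 21), (DC, 24), (DC, 29), (SF, 29), (SF, 38), (SF, 6), (SF, 9)}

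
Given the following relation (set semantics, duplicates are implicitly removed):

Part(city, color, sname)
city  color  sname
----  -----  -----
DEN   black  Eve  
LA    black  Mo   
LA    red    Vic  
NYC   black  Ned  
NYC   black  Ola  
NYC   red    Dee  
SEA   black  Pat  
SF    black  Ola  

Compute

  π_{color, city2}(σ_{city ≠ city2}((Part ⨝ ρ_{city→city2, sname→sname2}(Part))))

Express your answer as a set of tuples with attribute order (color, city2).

{(black, DEN), (black, LA), (black, NYC), (black, SEA), (black, SF), (red, LA), (red, NYC)}

ρ[city→city2, sname→sname2]: schema becomes (city2, color, sname2); tuples unchanged.
Joining Part and ρ_{city→city2, sname→sname2}(Part) on color yields {(DEN, black, Eve, DEN, Eve), (DEN, black, Eve, LA, Mo), (DEN, black, Eve, NYC, Ned), (DEN, black, Eve, NYC, Ola), (DEN, black, Eve, SEA, Pat), (DEN, black, Eve, SF, Ola), (LA, black, Mo, DEN, Eve), (LA, black, Mo, LA, Mo), (LA, black, Mo, NYC, Ned), (LA, black, Mo, NYC, Ola), (LA, black, Mo, SEA, Pat), (LA, black, Mo, SF, Ola), (LA, red, Vic, LA, Vic), (LA, red, Vic, NYC, Dee), (NYC, black, Ned, DEN, Eve), (NYC, black, Ned, LA, Mo), (NYC, black, Ned, NYC, Ned), (NYC, black, Ned, NYC, Ola), (NYC, black, Ned, SEA, Pat), (NYC, black, Ned, SF, Ola), (NYC, black, Ola, DEN, Eve), (NYC, black, Ola, LA, Mo), (NYC, black, Ola, NYC, Ned), (NYC, black, Ola, NYC, Ola), (NYC, black, Ola, SEA, Pat), (NYC, black, Ola, SF, Ola), (NYC, red, Dee, LA, Vic), (NYC, red, Dee, NYC, Dee), (SEA, black, Pat, DEN, Eve), (SEA, black, Pat, LA, Mo), (SEA, black, Pat, NYC, Ned), (SEA, black, Pat, NYC, Ola), (SEA, black, Pat, SEA, Pat), (SEA, black, Pat, SF, Ola), (SF, black, Ola, DEN, Eve), (SF, black, Ola, LA, Mo), (SF, black, Ola, NYC, Ned), (SF, black, Ola, NYC, Ola), (SF, black, Ola, SEA, Pat), (SF, black, Ola, SF, Ola)}.
Apply σ_{city ≠ city2}; surviving tuples: {(DEN, black, Eve, LA, Mo), (DEN, black, Eve, NYC, Ned), (DEN, black, Eve, NYC, Ola), (DEN, black, Eve, SEA, Pat), (DEN, black, Eve, SF, Ola), (LA, black, Mo, DEN, Eve), (LA, black, Mo, NYC, Ned), (LA, black, Mo, NYC, Ola), (LA, black, Mo, SEA, Pat), (LA, black, Mo, SF, Ola), (LA, red, Vic, NYC, Dee), (NYC, black, Ned, DEN, Eve), (NYC, black, Ned, LA, Mo), (NYC, black, Ned, SEA, Pat), (NYC, black, Ned, SF, Ola), (NYC, black, Ola, DEN, Eve), (NYC, black, Ola, LA, Mo), (NYC, black, Ola, SEA, Pat), (NYC, black, Ola, SF, Ola), (NYC, red, Dee, LA, Vic), (SEA, black, Pat, DEN, Eve), (SEA, black, Pat, LA, Mo), (SEA, black, Pat, NYC, Ned), (SEA, black, Pat, NYC, Ola), (SEA, black, Pat, SF, Ola), (SF, black, Ola, DEN, Eve), (SF, black, Ola, LA, Mo), (SF, black, Ola, NYC, Ned), (SF, black, Ola, NYC, Ola), (SF, black, Ola, SEA, Pat)}
Projecting to color, city2 (23 duplicate(s) eliminated): {(black, DEN), (black, LA), (black, NYC), (black, SEA), (black, SF), (red, LA), (red, NYC)}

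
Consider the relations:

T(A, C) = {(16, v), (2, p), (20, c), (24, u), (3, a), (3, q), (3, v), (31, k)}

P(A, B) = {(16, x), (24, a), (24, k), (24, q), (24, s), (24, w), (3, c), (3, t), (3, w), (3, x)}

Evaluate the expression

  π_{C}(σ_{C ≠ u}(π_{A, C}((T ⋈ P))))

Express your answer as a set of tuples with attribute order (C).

{a, q, v}

Joining T and P on A yields {(16, v, x), (24, u, a), (24, u, k), (24, u, q), (24, u, s), (24, u, w), (3, a, c), (3, a, t), (3, a, w), (3, a, x), (3, q, c), (3, q, t), (3, q, w), (3, q, x), (3, v, c), (3, v, t), (3, v, w), (3, v, x)}.
π[A, C]: project onto (A, C) (13 duplicate(s) eliminated) → {(16, v), (24, u), (3, a), (3, q), (3, v)}
Apply σ_{C ≠ u}; surviving tuples: {(16, v), (3, a), (3, q), (3, v)}
π[C]: project onto (C) (1 duplicate(s) eliminated) → {a, q, v}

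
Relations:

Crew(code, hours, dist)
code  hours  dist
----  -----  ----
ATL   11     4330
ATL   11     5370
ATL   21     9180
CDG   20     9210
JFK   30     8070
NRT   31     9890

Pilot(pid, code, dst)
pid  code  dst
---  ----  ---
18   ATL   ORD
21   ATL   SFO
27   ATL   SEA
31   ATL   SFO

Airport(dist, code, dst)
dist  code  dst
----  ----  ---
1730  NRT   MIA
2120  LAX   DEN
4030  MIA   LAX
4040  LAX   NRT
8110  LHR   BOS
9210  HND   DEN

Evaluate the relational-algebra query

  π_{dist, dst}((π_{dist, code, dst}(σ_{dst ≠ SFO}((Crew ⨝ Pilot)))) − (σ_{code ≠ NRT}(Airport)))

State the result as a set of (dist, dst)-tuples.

{(4330, ORD), (4330, SEA), (5370, ORD), (5370, SEA), (9180, ORD), (9180, SEA)}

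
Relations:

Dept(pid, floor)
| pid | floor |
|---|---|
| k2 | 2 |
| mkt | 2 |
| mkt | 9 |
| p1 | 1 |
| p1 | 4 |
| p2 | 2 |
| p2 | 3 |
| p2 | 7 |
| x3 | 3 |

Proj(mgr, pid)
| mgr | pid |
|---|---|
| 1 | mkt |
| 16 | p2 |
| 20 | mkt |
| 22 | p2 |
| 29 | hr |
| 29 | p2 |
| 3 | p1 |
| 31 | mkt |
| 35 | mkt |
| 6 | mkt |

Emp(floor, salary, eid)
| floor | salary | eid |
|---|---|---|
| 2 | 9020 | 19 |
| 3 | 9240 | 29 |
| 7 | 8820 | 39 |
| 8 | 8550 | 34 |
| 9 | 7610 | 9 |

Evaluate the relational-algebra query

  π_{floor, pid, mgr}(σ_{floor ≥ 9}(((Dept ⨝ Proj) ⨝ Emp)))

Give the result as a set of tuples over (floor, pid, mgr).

{(9, mkt, 1), (9, mkt, 20), (9, mkt, 31), (9, mkt, 35), (9, mkt, 6)}

Joining Dept and Proj on pid yields {(mkt, 2, 1), (mkt, 2, 20), (mkt, 2, 31), (mkt, 2, 35), (mkt, 2, 6), (mkt, 9, 1), (mkt, 9, 20), (mkt, 9, 31), (mkt, 9, 35), (mkt, 9, 6), (p1, 1, 3), (p1, 4, 3), (p2, 2, 16), (p2, 2, 22), (p2, 2, 29), (p2, 3, 16), (p2, 3, 22), (p2, 3, 29), (p2, 7, 16), (p2, 7, 22), (p2, 7, 29)}.
Joining (Dept ⨝ Proj) and Emp on floor yields {(mkt, 2, 1, 9020, 19), (mkt, 2, 20, 9020, 19), (mkt, 2, 31, 9020, 19), (mkt, 2, 35, 9020, 19), (mkt, 2, 6, 9020, 19), (mkt, 9, 1, 7610, 9), (mkt, 9, 20, 7610, 9), (mkt, 9, 31, 7610, 9), (mkt, 9, 35, 7610, 9), (mkt, 9, 6, 7610, 9), (p2, 2, 16, 9020, 19), (p2, 2, 22, 9020, 19), (p2, 2, 29, 9020, 19), (p2, 3, 16, 9240, 29), (p2, 3, 22, 9240, 29), (p2, 3, 29, 9240, 29), (p2, 7, 16, 8820, 39), (p2, 7, 22, 8820, 39), (p2, 7, 29, 8820, 39)}.
Filtering on floor ≥ 9 leaves {(mkt, 9, 1, 7610, 9), (mkt, 9, 20, 7610, 9), (mkt, 9, 31, 7610, 9), (mkt, 9, 35, 7610, 9), (mkt, 9, 6, 7610, 9)}.
π[floor, pid, mgr]: project onto (floor, pid, mgr) → {(9, mkt, 1), (9, mkt, 20), (9, mkt, 31), (9, mkt, 35), (9, mkt, 6)}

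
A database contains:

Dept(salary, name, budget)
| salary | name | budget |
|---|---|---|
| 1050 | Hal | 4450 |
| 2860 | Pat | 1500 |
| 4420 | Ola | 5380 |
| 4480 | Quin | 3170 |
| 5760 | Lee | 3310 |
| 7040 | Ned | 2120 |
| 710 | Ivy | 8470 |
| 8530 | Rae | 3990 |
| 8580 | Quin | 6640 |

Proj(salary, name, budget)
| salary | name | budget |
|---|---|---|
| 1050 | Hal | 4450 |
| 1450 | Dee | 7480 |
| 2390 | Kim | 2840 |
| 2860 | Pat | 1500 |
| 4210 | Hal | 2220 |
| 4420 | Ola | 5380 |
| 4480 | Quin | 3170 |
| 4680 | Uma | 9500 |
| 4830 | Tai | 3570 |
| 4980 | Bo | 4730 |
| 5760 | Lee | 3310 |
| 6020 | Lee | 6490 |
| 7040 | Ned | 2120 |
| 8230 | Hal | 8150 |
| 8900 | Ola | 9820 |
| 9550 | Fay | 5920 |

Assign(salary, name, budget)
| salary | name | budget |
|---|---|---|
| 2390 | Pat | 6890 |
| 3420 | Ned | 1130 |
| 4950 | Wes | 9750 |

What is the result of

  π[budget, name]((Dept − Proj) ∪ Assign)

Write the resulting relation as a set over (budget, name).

{(1130, Ned), (3990, Rae), (6640, Quin), (6890, Pat), (8470, Ivy), (9750, Wes)}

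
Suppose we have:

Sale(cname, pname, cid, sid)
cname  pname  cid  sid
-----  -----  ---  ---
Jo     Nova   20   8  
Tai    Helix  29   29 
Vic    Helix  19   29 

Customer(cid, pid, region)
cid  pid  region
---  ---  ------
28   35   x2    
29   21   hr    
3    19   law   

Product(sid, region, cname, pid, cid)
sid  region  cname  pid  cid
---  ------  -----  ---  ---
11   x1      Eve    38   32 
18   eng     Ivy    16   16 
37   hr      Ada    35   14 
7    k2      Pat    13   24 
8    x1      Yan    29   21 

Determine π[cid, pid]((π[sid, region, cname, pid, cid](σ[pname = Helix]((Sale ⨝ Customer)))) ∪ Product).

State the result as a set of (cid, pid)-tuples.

{(14, 35), (16, 16), (21, 29), (24, 13), (29, 21), (32, 38)}

Natural join on cid: {(Tai, Helix, 29, 29, 21, hr)}
σ[pname = Helix]: keep tuples satisfying pname = Helix → {(Tai, Helix, 29, 29, 21, hr)}
π_{sid, region, cname, pid, cid} gives {(29, hr, Tai, 21, 29)}.
Union: {(29, hr, Tai, 21, 29)} with {(11, x1, Eve, 38, 32), (18, eng, Ivy, 16, 16), (37, hr, Ada, 35, 14), (7, k2, Pat, 13, 24), (8, x1, Yan, 29, 21)} → {(11, x1, Eve, 38, 32), (18, eng, Ivy, 16, 16), (29, hr, Tai, 21, 29), (37, hr, Ada, 35, 14), (7, k2, Pat, 13, 24), (8, x1, Yan, 29, 21)}
π_{cid, pid} gives {(14, 35), (16, 16), (21, 29), (24, 13), (29, 21), (32, 38)}.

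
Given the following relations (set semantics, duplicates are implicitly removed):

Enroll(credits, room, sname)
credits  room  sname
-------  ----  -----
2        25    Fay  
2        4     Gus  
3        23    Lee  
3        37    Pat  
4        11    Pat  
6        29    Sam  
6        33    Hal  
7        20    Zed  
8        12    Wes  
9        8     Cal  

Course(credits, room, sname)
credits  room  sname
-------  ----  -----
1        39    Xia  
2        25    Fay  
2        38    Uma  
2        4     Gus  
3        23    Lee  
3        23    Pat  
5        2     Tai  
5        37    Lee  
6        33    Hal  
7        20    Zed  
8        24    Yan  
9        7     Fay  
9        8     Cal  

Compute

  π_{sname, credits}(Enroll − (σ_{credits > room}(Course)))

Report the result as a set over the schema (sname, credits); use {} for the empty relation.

Selection credits > room: {(5, 2, Tai), (9, 7, Fay), (9, 8, Cal)}
Taking the difference: {(2, 25, Fay), (2, 4, Gus), (3, 23, Lee), (3, 37, Pat), (4, 11, Pat), (6, 29, Sam), (6, 33, Hal), (7, 20, Zed), (8, 12, Wes)}
Projecting to sname, credits: {(Fay, 2), (Gus, 2), (Hal, 6), (Lee, 3), (Pat, 3), (Pat, 4), (Sam, 6), (Wes, 8), (Zed, 7)}

{(Fay, 2), (Gus, 2), (Hal, 6), (Lee, 3), (Pat, 3), (Pat, 4), (Sam, 6), (Wes, 8), (Zed, 7)}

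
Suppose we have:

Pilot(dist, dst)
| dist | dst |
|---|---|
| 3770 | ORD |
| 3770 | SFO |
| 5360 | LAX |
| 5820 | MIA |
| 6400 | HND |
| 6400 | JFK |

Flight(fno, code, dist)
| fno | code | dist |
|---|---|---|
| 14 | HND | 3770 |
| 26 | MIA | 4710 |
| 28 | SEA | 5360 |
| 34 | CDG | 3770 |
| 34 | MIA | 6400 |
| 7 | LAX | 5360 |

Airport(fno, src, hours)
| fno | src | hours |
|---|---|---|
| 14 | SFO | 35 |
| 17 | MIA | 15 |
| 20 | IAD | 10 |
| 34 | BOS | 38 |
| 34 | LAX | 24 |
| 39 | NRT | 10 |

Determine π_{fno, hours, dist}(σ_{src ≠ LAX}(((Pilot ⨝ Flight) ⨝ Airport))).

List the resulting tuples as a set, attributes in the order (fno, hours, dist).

{(14, 35, 3770), (34, 38, 3770), (34, 38, 6400)}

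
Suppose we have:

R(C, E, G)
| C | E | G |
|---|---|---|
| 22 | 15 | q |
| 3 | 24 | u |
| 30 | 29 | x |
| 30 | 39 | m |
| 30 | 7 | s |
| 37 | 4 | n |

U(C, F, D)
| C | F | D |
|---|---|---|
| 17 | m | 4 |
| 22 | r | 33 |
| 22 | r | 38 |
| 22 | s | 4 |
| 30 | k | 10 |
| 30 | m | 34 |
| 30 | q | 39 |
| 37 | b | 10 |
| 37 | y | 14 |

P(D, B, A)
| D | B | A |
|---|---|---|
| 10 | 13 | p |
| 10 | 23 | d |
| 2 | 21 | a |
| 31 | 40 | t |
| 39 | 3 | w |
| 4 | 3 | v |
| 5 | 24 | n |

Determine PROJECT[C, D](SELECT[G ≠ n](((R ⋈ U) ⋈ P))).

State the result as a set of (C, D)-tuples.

Natural join on C: {(22, 15, q, r, 33), (22, 15, q, r, 38), (22, 15, q, s, 4), (30, 29, x, k, 10), (30, 29, x, m, 34), (30, 29, x, q, 39), (30, 39, m, k, 10), (30, 39, m, m, 34), (30, 39, m, q, 39), (30, 7, s, k, 10), (30, 7, s, m, 34), (30, 7, s, q, 39), (37, 4, n, b, 10), (37, 4, n, y, 14)}
Natural join on D: {(22, 15, q, s, 4, 3, v), (30, 29, x, k, 10, 13, p), (30, 29, x, k, 10, 23, d), (30, 29, x, q, 39, 3, w), (30, 39, m, k, 10, 13, p), (30, 39, m, k, 10, 23, d), (30, 39, m, q, 39, 3, w), (30, 7, s, k, 10, 13, p), (30, 7, s, k, 10, 23, d), (30, 7, s, q, 39, 3, w), (37, 4, n, b, 10, 13, p), (37, 4, n, b, 10, 23, d)}
Filtering on G ≠ n leaves {(22, 15, q, s, 4, 3, v), (30, 29, x, k, 10, 13, p), (30, 29, x, k, 10, 23, d), (30, 29, x, q, 39, 3, w), (30, 39, m, k, 10, 13, p), (30, 39, m, k, 10, 23, d), (30, 39, m, q, 39, 3, w), (30, 7, s, k, 10, 13, p), (30, 7, s, k, 10, 23, d), (30, 7, s, q, 39, 3, w)}.
π[C, D]: project onto (C, D) (7 duplicate(s) eliminated) → {(22, 4), (30, 10), (30, 39)}

{(22, 4), (30, 10), (30, 39)}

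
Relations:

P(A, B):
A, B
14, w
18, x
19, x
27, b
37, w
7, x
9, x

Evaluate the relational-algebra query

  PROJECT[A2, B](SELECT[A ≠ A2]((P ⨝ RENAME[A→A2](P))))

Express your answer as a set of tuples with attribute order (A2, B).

{(14, w), (18, x), (19, x), (37, w), (7, x), (9, x)}

ρ[A→A2]: schema becomes (A2, B); tuples unchanged.
Joining P and RENAME[A→A2](P) on B yields {(14, w, 14), (14, w, 37), (18, x, 18), (18, x, 19), (18, x, 7), (18, x, 9), (19, x, 18), (19, x, 19), (19, x, 7), (19, x, 9), (27, b, 27), (37, w, 14), (37, w, 37), (7, x, 18), (7, x, 19), (7, x, 7), (7, x, 9), (9, x, 18), (9, x, 19), (9, x, 7), (9, x, 9)}.
Apply σ_{A ≠ A2}; surviving tuples: {(14, w, 37), (18, x, 19), (18, x, 7), (18, x, 9), (19, x, 18), (19, x, 7), (19, x, 9), (37, w, 14), (7, x, 18), (7, x, 19), (7, x, 9), (9, x, 18), (9, x, 19), (9, x, 7)}
Projecting to A2, B (8 duplicate(s) eliminated): {(14, w), (18, x), (19, x), (37, w), (7, x), (9, x)}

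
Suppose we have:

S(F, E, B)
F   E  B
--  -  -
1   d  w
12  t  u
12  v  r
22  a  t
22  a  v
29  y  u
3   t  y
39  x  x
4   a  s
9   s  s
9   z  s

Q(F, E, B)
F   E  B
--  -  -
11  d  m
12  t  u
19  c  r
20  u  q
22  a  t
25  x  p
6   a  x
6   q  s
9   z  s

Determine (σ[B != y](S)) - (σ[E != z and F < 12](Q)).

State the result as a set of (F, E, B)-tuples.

{(1, d, w), (12, t, u), (12, v, r), (22, a, t), (22, a, v), (29, y, u), (39, x, x), (4, a, s), (9, s, s), (9, z, s)}

Selection B != y: {(1, d, w), (12, t, u), (12, v, r), (22, a, t), (22, a, v), (29, y, u), (39, x, x), (4, a, s), (9, s, s), (9, z, s)}
Selection E != z and F < 12: {(11, d, m), (6, a, x), (6, q, s)}
Taking the difference: {(1, d, w), (12, t, u), (12, v, r), (22, a, t), (22, a, v), (29, y, u), (39, x, x), (4, a, s), (9, s, s), (9, z, s)}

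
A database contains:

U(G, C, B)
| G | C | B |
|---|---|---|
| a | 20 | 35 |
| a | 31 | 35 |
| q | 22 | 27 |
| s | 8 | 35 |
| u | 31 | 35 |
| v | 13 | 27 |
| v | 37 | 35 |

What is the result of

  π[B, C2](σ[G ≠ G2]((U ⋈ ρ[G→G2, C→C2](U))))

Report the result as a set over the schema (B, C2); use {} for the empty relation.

ρ[G→G2, C→C2]: schema becomes (G2, C2, B); tuples unchanged.
U ⋈ ρ[G→G2, C→C2](U) (natural join on B): {(a, 20, 35, a, 20), (a, 20, 35, a, 31), (a, 20, 35, s, 8), (a, 20, 35, u, 31), (a, 20, 35, v, 37), (a, 31, 35, a, 20), (a, 31, 35, a, 31), (a, 31, 35, s, 8), (a, 31, 35, u, 31), (a, 31, 35, v, 37), (q, 22, 27, q, 22), (q, 22, 27, v, 13), (s, 8, 35, a, 20), (s, 8, 35, a, 31), (s, 8, 35, s, 8), (s, 8, 35, u, 31), (s, 8, 35, v, 37), (u, 31, 35, a, 20), (u, 31, 35, a, 31), (u, 31, 35, s, 8), (u, 31, 35, u, 31), (u, 31, 35, v, 37), (v, 13, 27, q, 22), (v, 13, 27, v, 13), (v, 37, 35, a, 20), (v, 37, 35, a, 31), (v, 37, 35, s, 8), (v, 37, 35, u, 31), (v, 37, 35, v, 37)}
σ[G ≠ G2]: keep tuples satisfying G ≠ G2 → {(a, 20, 35, s, 8), (a, 20, 35, u, 31), (a, 20, 35, v, 37), (a, 31, 35, s, 8), (a, 31, 35, u, 31), (a, 31, 35, v, 37), (q, 22, 27, v, 13), (s, 8, 35, a, 20), (s, 8, 35, a, 31), (s, 8, 35, u, 31), (s, 8, 35, v, 37), (u, 31, 35, a, 20), (u, 31, 35, a, 31), (u, 31, 35, s, 8), (u, 31, 35, v, 37), (v, 13, 27, q, 22), (v, 37, 35, a, 20), (v, 37, 35, a, 31), (v, 37, 35, s, 8), (v, 37, 35, u, 31)}
π[B, C2]: project onto (B, C2) (14 duplicate(s) eliminated) → {(27, 13), (27, 22), (35, 20), (35, 31), (35, 37), (35, 8)}

{(27, 13), (27, 22), (35, 20), (35, 31), (35, 37), (35, 8)}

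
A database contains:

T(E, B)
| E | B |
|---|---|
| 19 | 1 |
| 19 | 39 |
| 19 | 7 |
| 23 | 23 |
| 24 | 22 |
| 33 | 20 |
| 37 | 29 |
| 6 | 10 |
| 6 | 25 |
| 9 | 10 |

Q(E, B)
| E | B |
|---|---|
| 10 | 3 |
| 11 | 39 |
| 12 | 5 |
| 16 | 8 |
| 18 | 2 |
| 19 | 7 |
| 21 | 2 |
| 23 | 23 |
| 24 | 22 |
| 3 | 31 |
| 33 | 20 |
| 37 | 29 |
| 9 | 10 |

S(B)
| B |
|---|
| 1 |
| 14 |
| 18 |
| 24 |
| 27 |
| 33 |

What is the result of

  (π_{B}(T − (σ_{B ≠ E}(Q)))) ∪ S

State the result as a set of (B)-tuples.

{1, 10, 14, 18, 23, 24, 25, 27, 33, 39}

σ[B ≠ E]: keep tuples satisfying B ≠ E → {(10, 3), (11, 39), (12, 5), (16, 8), (18, 2), (19, 7), (21, 2), (24, 22), (3, 31), (33, 20), (37, 29), (9, 10)}
Set difference of the two operands is {(19, 1), (19, 39), (23, 23), (6, 10), (6, 25)}.
Keep only column(s) B: {1, 10, 23, 25, 39}
Set union of the two operands is {1, 10, 14, 18, 23, 24, 25, 27, 33, 39}.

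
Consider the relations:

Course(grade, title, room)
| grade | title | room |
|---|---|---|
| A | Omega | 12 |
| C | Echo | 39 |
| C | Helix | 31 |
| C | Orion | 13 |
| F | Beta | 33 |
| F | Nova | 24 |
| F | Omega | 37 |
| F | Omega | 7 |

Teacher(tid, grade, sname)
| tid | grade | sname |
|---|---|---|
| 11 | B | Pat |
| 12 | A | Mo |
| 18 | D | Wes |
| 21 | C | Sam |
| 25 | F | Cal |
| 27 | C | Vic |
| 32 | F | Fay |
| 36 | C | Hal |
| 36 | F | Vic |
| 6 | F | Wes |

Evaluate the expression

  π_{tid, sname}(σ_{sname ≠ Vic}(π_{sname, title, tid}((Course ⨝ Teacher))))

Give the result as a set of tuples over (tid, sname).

{(12, Mo), (21, Sam), (25, Cal), (32, Fay), (36, Hal), (6, Wes)}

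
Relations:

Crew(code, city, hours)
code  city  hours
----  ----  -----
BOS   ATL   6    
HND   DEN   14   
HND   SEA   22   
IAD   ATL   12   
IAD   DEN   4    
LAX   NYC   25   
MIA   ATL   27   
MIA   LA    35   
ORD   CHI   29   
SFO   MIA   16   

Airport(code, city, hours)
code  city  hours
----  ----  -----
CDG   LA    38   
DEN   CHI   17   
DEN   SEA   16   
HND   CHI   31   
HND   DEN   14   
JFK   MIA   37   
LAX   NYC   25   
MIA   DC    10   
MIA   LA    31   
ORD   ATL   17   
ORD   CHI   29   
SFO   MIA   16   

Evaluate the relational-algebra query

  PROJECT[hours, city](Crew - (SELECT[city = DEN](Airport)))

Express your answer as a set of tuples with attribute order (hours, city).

Filtering on city = DEN leaves {(HND, DEN, 14)}.
Set difference of the two operands is {(BOS, ATL, 6), (HND, SEA, 22), (IAD, ATL, 12), (IAD, DEN, 4), (LAX, NYC, 25), (MIA, ATL, 27), (MIA, LA, 35), (ORD, CHI, 29), (SFO, MIA, 16)}.
Keep only column(s) hours, city: {(12, ATL), (16, MIA), (22, SEA), (25, NYC), (27, ATL), (29, CHI), (35, LA), (4, DEN), (6, ATL)}

{(12, ATL), (16, MIA), (22, SEA), (25, NYC), (27, ATL), (29, CHI), (35, LA), (4, DEN), (6, ATL)}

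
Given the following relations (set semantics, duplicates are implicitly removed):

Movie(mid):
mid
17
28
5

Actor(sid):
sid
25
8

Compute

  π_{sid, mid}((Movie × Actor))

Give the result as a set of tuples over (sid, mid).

Movie × Actor: Cartesian product, 3·2 = 6 tuples over (mid, sid).
π[sid, mid]: project onto (sid, mid) → {(25, 17), (25, 28), (25, 5), (8, 17), (8, 28), (8, 5)}

{(25, 17), (25, 28), (25, 5), (8, 17), (8, 28), (8, 5)}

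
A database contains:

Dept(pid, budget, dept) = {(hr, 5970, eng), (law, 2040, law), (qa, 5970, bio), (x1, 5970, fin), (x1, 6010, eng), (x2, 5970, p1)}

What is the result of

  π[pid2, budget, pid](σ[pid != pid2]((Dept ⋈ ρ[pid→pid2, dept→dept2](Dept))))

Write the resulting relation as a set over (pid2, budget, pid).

ρ[pid→pid2, dept→dept2]: schema becomes (pid2, budget, dept2); tuples unchanged.
Natural join on budget: {(hr, 5970, eng, hr, eng), (hr, 5970, eng, qa, bio), (hr, 5970, eng, x1, fin), (hr, 5970, eng, x2, p1), (law, 2040, law, law, law), (qa, 5970, bio, hr, eng), (qa, 5970, bio, qa, bio), (qa, 5970, bio, x1, fin), (qa, 5970, bio, x2, p1), (x1, 5970, fin, hr, eng), (x1, 5970, fin, qa, bio), (x1, 5970, fin, x1, fin), (x1, 5970, fin, x2, p1), (x1, 6010, eng, x1, eng), (x2, 5970, p1, hr, eng), (x2, 5970, p1, qa, bio), (x2, 5970, p1, x1, fin), (x2, 5970, p1, x2, p1)}
Selection pid != pid2: {(hr, 5970, eng, qa, bio), (hr, 5970, eng, x1, fin), (hr, 5970, eng, x2, p1), (qa, 5970, bio, hr, eng), (qa, 5970, bio, x1, fin), (qa, 5970, bio, x2, p1), (x1, 5970, fin, hr, eng), (x1, 5970, fin, qa, bio), (x1, 5970, fin, x2, p1), (x2, 5970, p1, hr, eng), (x2, 5970, p1, qa, bio), (x2, 5970, p1, x1, fin)}
Projecting to pid2, budget, pid: {(hr, 5970, qa), (hr, 5970, x1), (hr, 5970, x2), (qa, 5970, hr), (qa, 5970, x1), (qa, 5970, x2), (x1, 5970, hr), (x1, 5970, qa), (x1, 5970, x2), (x2, 5970, hr), (x2, 5970, qa), (x2, 5970, x1)}

{(hr, 5970, qa), (hr, 5970, x1), (hr, 5970, x2), (qa, 5970, hr), (qa, 5970, x1), (qa, 5970, x2), (x1, 5970, hr), (x1, 5970, qa), (x1, 5970, x2), (x2, 5970, hr), (x2, 5970, qa), (x2, 5970, x1)}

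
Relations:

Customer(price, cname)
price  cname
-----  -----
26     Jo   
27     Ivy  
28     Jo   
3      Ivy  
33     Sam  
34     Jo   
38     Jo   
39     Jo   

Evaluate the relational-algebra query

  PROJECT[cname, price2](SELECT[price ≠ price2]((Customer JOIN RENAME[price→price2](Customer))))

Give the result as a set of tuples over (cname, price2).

{(Ivy, 27), (Ivy, 3), (Jo, 26), (Jo, 28), (Jo, 34), (Jo, 38), (Jo, 39)}

ρ[price→price2]: schema becomes (price2, cname); tuples unchanged.
Customer ⋈ RENAME[price→price2](Customer) (natural join on cname): {(26, Jo, 26), (26, Jo, 28), (26, Jo, 34), (26, Jo, 38), (26, Jo, 39), (27, Ivy, 27), (27, Ivy, 3), (28, Jo, 26), (28, Jo, 28), (28, Jo, 34), (28, Jo, 38), (28, Jo, 39), (3, Ivy, 27), (3, Ivy, 3), (33, Sam, 33), (34, Jo, 26), (34, Jo, 28), (34, Jo, 34), (34, Jo, 38), (34, Jo, 39), (38, Jo, 26), (38, Jo, 28), (38, Jo, 34), (38, Jo, 38), (38, Jo, 39), (39, Jo, 26), (39, Jo, 28), (39, Jo, 34), (39, Jo, 38), (39, Jo, 39)}
Selection price ≠ price2: {(26, Jo, 28), (26, Jo, 34), (26, Jo, 38), (26, Jo, 39), (27, Ivy, 3), (28, Jo, 26), (28, Jo, 34), (28, Jo, 38), (28, Jo, 39), (3, Ivy, 27), (34, Jo, 26), (34, Jo, 28), (34, Jo, 38), (34, Jo, 39), (38, Jo, 26), (38, Jo, 28), (38, Jo, 34), (38, Jo, 39), (39, Jo, 26), (39, Jo, 28), (39, Jo, 34), (39, Jo, 38)}
π_{cname, price2} gives {(Ivy, 27), (Ivy, 3), (Jo, 26), (Jo, 28), (Jo, 34), (Jo, 38), (Jo, 39)} (15 duplicate(s) eliminated).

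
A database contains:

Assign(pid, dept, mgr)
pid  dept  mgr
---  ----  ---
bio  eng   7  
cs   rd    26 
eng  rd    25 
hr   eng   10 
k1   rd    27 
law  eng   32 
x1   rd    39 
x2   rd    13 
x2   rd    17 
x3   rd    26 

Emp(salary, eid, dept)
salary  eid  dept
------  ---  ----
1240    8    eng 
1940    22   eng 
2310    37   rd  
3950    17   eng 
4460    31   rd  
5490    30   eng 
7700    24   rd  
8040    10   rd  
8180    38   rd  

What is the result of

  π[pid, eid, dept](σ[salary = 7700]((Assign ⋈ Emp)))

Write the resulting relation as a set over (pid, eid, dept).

{(cs, 24, rd), (eng, 24, rd), (k1, 24, rd), (x1, 24, rd), (x2, 24, rd), (x3, 24, rd)}

Joining Assign and Emp on dept yields {(bio, eng, 7, 1240, 8), (bio, eng, 7, 1940, 22), (bio, eng, 7, 3950, 17), (bio, eng, 7, 5490, 30), (cs, rd, 26, 2310, 37), (cs, rd, 26, 4460, 31), (cs, rd, 26, 7700, 24), (cs, rd, 26, 8040, 10), (cs, rd, 26, 8180, 38), (eng, rd, 25, 2310, 37), (eng, rd, 25, 4460, 31), (eng, rd, 25, 7700, 24), (eng, rd, 25, 8040, 10), (eng, rd, 25, 8180, 38), (hr, eng, 10, 1240, 8), (hr, eng, 10, 1940, 22), (hr, eng, 10, 3950, 17), (hr, eng, 10, 5490, 30), (k1, rd, 27, 2310, 37), (k1, rd, 27, 4460, 31), (k1, rd, 27, 7700, 24), (k1, rd, 27, 8040, 10), (k1, rd, 27, 8180, 38), (law, eng, 32, 1240, 8), (law, eng, 32, 1940, 22), (law, eng, 32, 3950, 17), (law, eng, 32, 5490, 30), (x1, rd, 39, 2310, 37), (x1, rd, 39, 4460, 31), (x1, rd, 39, 7700, 24), (x1, rd, 39, 8040, 10), (x1, rd, 39, 8180, 38), (x2, rd, 13, 2310, 37), (x2, rd, 13, 4460, 31), (x2, rd, 13, 7700, 24), (x2, rd, 13, 8040, 10), (x2, rd, 13, 8180, 38), (x2, rd, 17, 2310, 37), (x2, rd, 17, 4460, 31), (x2, rd, 17, 7700, 24), (x2, rd, 17, 8040, 10), (x2, rd, 17, 8180, 38), (x3, rd, 26, 2310, 37), (x3, rd, 26, 4460, 31), (x3, rd, 26, 7700, 24), (x3, rd, 26, 8040, 10), (x3, rd, 26, 8180, 38)}.
Apply σ_{salary = 7700}; surviving tuples: {(cs, rd, 26, 7700, 24), (eng, rd, 25, 7700, 24), (k1, rd, 27, 7700, 24), (x1, rd, 39, 7700, 24), (x2, rd, 13, 7700, 24), (x2, rd, 17, 7700, 24), (x3, rd, 26, 7700, 24)}
π[pid, eid, dept]: project onto (pid, eid, dept) (1 duplicate(s) eliminated) → {(cs, 24, rd), (eng, 24, rd), (k1, 24, rd), (x1, 24, rd), (x2, 24, rd), (x3, 24, rd)}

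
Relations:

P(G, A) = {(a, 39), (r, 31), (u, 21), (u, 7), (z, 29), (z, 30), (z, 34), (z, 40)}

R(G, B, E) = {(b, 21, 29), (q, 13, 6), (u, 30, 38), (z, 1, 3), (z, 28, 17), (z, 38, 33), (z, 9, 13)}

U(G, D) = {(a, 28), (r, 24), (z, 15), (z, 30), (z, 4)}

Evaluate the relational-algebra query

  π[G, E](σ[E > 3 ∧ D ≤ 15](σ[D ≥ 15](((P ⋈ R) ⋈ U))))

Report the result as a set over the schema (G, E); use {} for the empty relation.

{(z, 13), (z, 17), (z, 33)}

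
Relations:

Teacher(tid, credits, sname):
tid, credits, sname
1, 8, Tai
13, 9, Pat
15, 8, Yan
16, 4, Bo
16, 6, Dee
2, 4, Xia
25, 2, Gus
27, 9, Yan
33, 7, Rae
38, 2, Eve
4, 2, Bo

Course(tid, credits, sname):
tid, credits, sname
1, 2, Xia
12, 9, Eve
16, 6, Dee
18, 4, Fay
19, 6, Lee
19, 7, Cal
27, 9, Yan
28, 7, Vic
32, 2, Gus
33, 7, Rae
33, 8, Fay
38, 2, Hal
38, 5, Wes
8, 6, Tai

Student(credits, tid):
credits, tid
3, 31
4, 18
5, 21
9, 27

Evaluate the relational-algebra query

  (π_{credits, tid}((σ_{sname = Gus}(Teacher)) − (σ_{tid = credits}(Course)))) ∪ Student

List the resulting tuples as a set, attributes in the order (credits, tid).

Selection sname = Gus: {(25, 2, Gus)}
Selection tid = credits: {}
Taking the difference: {(25, 2, Gus)}
Keep only column(s) credits, tid: {(2, 25)}
Taking the union: {(2, 25), (3, 31), (4, 18), (5, 21), (9, 27)}

{(2, 25), (3, 31), (4, 18), (5, 21), (9, 27)}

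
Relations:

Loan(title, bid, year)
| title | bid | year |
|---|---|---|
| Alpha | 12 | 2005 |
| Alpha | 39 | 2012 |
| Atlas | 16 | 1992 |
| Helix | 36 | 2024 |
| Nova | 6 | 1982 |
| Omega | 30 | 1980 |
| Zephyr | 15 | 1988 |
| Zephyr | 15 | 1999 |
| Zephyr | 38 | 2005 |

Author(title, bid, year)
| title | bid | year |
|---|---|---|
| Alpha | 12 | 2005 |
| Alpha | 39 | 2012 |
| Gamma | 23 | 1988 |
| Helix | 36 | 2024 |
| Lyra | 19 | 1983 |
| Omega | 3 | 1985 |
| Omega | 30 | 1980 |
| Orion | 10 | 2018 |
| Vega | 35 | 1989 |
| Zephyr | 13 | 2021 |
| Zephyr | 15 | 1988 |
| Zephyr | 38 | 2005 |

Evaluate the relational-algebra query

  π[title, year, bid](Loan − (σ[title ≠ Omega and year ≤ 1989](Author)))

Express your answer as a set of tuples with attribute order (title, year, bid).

Apply σ_{title ≠ Omega and year ≤ 1989}; surviving tuples: {(Gamma, 23, 1988), (Lyra, 19, 1983), (Vega, 35, 1989), (Zephyr, 15, 1988)}
Set difference of the two operands is {(Alpha, 12, 2005), (Alpha, 39, 2012), (Atlas, 16, 1992), (Helix, 36, 2024), (Nova, 6, 1982), (Omega, 30, 1980), (Zephyr, 15, 1999), (Zephyr, 38, 2005)}.
Projecting to title, year, bid: {(Alpha, 2005, 12), (Alpha, 2012, 39), (Atlas, 1992, 16), (Helix, 2024, 36), (Nova, 1982, 6), (Omega, 1980, 30), (Zephyr, 1999, 15), (Zephyr, 2005, 38)}

{(Alpha, 2005, 12), (Alpha, 2012, 39), (Atlas, 1992, 16), (Helix, 2024, 36), (Nova, 1982, 6), (Omega, 1980, 30), (Zephyr, 1999, 15), (Zephyr, 2005, 38)}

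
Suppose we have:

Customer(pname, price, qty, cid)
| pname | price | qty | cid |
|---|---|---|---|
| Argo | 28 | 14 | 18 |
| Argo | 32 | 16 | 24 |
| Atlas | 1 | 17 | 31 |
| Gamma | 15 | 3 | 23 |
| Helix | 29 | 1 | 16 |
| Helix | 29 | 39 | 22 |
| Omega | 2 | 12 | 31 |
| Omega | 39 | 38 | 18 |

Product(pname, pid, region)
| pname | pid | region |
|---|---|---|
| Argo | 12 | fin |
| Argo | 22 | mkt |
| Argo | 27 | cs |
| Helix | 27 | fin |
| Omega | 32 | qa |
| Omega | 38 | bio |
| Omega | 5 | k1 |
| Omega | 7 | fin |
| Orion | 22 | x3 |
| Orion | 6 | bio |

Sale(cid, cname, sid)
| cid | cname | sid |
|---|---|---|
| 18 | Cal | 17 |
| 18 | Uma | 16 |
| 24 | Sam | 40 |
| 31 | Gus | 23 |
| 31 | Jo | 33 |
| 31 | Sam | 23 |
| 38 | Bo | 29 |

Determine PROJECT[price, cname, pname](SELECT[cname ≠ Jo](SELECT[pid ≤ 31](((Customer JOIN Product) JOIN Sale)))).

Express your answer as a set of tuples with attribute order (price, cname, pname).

Customer ⋈ Product (natural join on pname): {(Argo, 28, 14, 18, 12, fin), (Argo, 28, 14, 18, 22, mkt), (Argo, 28, 14, 18, 27, cs), (Argo, 32, 16, 24, 12, fin), (Argo, 32, 16, 24, 22, mkt), (Argo, 32, 16, 24, 27, cs), (Helix, 29, 1, 16, 27, fin), (Helix, 29, 39, 22, 27, fin), (Omega, 2, 12, 31, 32, qa), (Omega, 2, 12, 31, 38, bio), (Omega, 2, 12, 31, 5, k1), (Omega, 2, 12, 31, 7, fin), (Omega, 39, 38, 18, 32, qa), (Omega, 39, 38, 18, 38, bio), (Omega, 39, 38, 18, 5, k1), (Omega, 39, 38, 18, 7, fin)}
(Customer JOIN Product) ⋈ Sale (natural join on cid): {(Argo, 28, 14, 18, 12, fin, Cal, 17), (Argo, 28, 14, 18, 12, fin, Uma, 16), (Argo, 28, 14, 18, 22, mkt, Cal, 17), (Argo, 28, 14, 18, 22, mkt, Uma, 16), (Argo, 28, 14, 18, 27, cs, Cal, 17), (Argo, 28, 14, 18, 27, cs, Uma, 16), (Argo, 32, 16, 24, 12, fin, Sam, 40), (Argo, 32, 16, 24, 22, mkt, Sam, 40), (Argo, 32, 16, 24, 27, cs, Sam, 40), (Omega, 2, 12, 31, 32, qa, Gus, 23), (Omega, 2, 12, 31, 32, qa, Jo, 33), (Omega, 2, 12, 31, 32, qa, Sam, 23), (Omega, 2, 12, 31, 38, bio, Gus, 23), (Omega, 2, 12, 31, 38, bio, Jo, 33), (Omega, 2, 12, 31, 38, bio, Sam, 23), (Omega, 2, 12, 31, 5, k1, Gus, 23), (Omega, 2, 12, 31, 5, k1, Jo, 33), (Omega, 2, 12, 31, 5, k1, Sam, 23), (Omega, 2, 12, 31, 7, fin, Gus, 23), (Omega, 2, 12, 31, 7, fin, Jo, 33), (Omega, 2, 12, 31, 7, fin, Sam, 23), (Omega, 39, 38, 18, 32, qa, Cal, 17), (Omega, 39, 38, 18, 32, qa, Uma, 16), (Omega, 39, 38, 18, 38, bio, Cal, 17), (Omega, 39, 38, 18, 38, bio, Uma, 16), (Omega, 39, 38, 18, 5, k1, Cal, 17), (Omega, 39, 38, 18, 5, k1, Uma, 16), (Omega, 39, 38, 18, 7, fin, Cal, 17), (Omega, 39, 38, 18, 7, fin, Uma, 16)}
Selection pid ≤ 31: {(Argo, 28, 14, 18, 12, fin, Cal, 17), (Argo, 28, 14, 18, 12, fin, Uma, 16), (Argo, 28, 14, 18, 22, mkt, Cal, 17), (Argo, 28, 14, 18, 22, mkt, Uma, 16), (Argo, 28, 14, 18, 27, cs, Cal, 17), (Argo, 28, 14, 18, 27, cs, Uma, 16), (Argo, 32, 16, 24, 12, fin, Sam, 40), (Argo, 32, 16, 24, 22, mkt, Sam, 40), (Argo, 32, 16, 24, 27, cs, Sam, 40), (Omega, 2, 12, 31, 5, k1, Gus, 23), (Omega, 2, 12, 31, 5, k1, Jo, 33), (Omega, 2, 12, 31, 5, k1, Sam, 23), (Omega, 2, 12, 31, 7, fin, Gus, 23), (Omega, 2, 12, 31, 7, fin, Jo, 33), (Omega, 2, 12, 31, 7, fin, Sam, 23), (Omega, 39, 38, 18, 5, k1, Cal, 17), (Omega, 39, 38, 18, 5, k1, Uma, 16), (Omega, 39, 38, 18, 7, fin, Cal, 17), (Omega, 39, 38, 18, 7, fin, Uma, 16)}
Selection cname ≠ Jo: {(Argo, 28, 14, 18, 12, fin, Cal, 17), (Argo, 28, 14, 18, 12, fin, Uma, 16), (Argo, 28, 14, 18, 22, mkt, Cal, 17), (Argo, 28, 14, 18, 22, mkt, Uma, 16), (Argo, 28, 14, 18, 27, cs, Cal, 17), (Argo, 28, 14, 18, 27, cs, Uma, 16), (Argo, 32, 16, 24, 12, fin, Sam, 40), (Argo, 32, 16, 24, 22, mkt, Sam, 40), (Argo, 32, 16, 24, 27, cs, Sam, 40), (Omega, 2, 12, 31, 5, k1, Gus, 23), (Omega, 2, 12, 31, 5, k1, Sam, 23), (Omega, 2, 12, 31, 7, fin, Gus, 23), (Omega, 2, 12, 31, 7, fin, Sam, 23), (Omega, 39, 38, 18, 5, k1, Cal, 17), (Omega, 39, 38, 18, 5, k1, Uma, 16), (Omega, 39, 38, 18, 7, fin, Cal, 17), (Omega, 39, 38, 18, 7, fin, Uma, 16)}
π_{price, cname, pname} gives {(2, Gus, Omega), (2, Sam, Omega), (28, Cal, Argo), (28, Uma, Argo), (32, Sam, Argo), (39, Cal, Omega), (39, Uma, Omega)} (10 duplicate(s) eliminated).

{(2, Gus, Omega), (2, Sam, Omega), (28, Cal, Argo), (28, Uma, Argo), (32, Sam, Argo), (39, Cal, Omega), (39, Uma, Omega)}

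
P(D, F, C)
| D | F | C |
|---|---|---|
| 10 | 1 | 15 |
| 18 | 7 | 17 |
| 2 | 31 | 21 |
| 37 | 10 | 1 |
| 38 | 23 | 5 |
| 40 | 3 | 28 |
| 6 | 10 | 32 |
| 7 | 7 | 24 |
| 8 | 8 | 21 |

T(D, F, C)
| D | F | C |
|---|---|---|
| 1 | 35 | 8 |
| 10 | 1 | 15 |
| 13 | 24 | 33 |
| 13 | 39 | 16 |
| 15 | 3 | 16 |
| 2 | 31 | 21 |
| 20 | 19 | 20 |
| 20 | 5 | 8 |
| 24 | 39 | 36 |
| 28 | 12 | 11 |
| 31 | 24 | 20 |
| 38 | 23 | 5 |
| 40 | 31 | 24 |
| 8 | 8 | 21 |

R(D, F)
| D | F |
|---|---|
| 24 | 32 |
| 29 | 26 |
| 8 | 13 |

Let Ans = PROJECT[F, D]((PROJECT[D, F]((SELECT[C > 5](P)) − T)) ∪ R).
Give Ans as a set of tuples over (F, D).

Filtering on C > 5 leaves {(10, 1, 15), (18, 7, 17), (2, 31, 21), (40, 3, 28), (6, 10, 32), (7, 7, 24), (8, 8, 21)}.
Difference: {(10, 1, 15), (18, 7, 17), (2, 31, 21), (40, 3, 28), (6, 10, 32), (7, 7, 24), (8, 8, 21)} with {(1, 35, 8), (10, 1, 15), (13, 24, 33), (13, 39, 16), (15, 3, 16), (2, 31, 21), (20, 19, 20), (20, 5, 8), (24, 39, 36), (28, 12, 11), (31, 24, 20), (38, 23, 5), (40, 31, 24), (8, 8, 21)} → {(18, 7, 17), (40, 3, 28), (6, 10, 32), (7, 7, 24)}
π[D, F]: project onto (D, F) → {(18, 7), (40, 3), (6, 10), (7, 7)}
Union: {(18, 7), (40, 3), (6, 10), (7, 7)} with {(24, 32), (29, 26), (8, 13)} → {(18, 7), (24, 32), (29, 26), (40, 3), (6, 10), (7, 7), (8, 13)}
π[F, D]: project onto (F, D) → {(10, 6), (13, 8), (26, 29), (3, 40), (32, 24), (7, 18), (7, 7)}

{(10, 6), (13, 8), (26, 29), (3, 40), (32, 24), (7, 18), (7, 7)}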